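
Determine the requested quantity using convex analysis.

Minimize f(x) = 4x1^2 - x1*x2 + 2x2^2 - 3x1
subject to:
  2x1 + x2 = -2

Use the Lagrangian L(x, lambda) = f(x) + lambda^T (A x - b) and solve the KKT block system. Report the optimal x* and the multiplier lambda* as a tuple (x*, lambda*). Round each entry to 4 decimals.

Form the Lagrangian:
  L(x, lambda) = (1/2) x^T Q x + c^T x + lambda^T (A x - b)
Stationarity (grad_x L = 0): Q x + c + A^T lambda = 0.
Primal feasibility: A x = b.

This gives the KKT block system:
  [ Q   A^T ] [ x     ]   [-c ]
  [ A    0  ] [ lambda ] = [ b ]

Solving the linear system:
  x*      = (-0.5357, -0.9286)
  lambda* = (3.1786)
  f(x*)   = 3.9821

x* = (-0.5357, -0.9286), lambda* = (3.1786)


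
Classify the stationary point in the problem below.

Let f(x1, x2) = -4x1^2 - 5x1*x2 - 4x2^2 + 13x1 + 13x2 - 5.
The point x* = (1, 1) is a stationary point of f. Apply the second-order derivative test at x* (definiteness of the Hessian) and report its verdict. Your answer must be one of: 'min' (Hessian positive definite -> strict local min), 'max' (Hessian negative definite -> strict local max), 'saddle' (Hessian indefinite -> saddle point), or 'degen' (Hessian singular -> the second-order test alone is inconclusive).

Compute the Hessian H = grad^2 f:
  H = [[-8, -5], [-5, -8]]
Verify stationarity: grad f(x*) = H x* + g = (0, 0).
Eigenvalues of H: -13, -3.
Both eigenvalues < 0, so H is negative definite -> x* is a strict local max.

max


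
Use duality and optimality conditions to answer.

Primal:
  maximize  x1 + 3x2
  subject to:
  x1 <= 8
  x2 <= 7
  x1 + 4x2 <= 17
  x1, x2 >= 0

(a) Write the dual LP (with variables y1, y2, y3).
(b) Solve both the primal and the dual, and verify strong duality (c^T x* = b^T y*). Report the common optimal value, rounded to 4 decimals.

The standard primal-dual pair for 'max c^T x s.t. A x <= b, x >= 0' is:
  Dual:  min b^T y  s.t.  A^T y >= c,  y >= 0.

So the dual LP is:
  minimize  8y1 + 7y2 + 17y3
  subject to:
    y1 + y3 >= 1
    y2 + 4y3 >= 3
    y1, y2, y3 >= 0

Solving the primal: x* = (8, 2.25).
  primal value c^T x* = 14.75.
Solving the dual: y* = (0.25, 0, 0.75).
  dual value b^T y* = 14.75.
Strong duality: c^T x* = b^T y*. Confirmed.

14.75


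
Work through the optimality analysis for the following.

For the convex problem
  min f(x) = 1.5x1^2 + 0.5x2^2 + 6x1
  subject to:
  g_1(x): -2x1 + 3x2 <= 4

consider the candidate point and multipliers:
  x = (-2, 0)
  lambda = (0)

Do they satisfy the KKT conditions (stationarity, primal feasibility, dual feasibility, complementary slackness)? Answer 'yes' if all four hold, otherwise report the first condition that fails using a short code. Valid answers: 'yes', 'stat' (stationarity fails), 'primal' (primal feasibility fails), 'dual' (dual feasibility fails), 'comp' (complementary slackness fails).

Gradient of f: grad f(x) = Q x + c = (0, 0)
Constraint values g_i(x) = a_i^T x - b_i:
  g_1((-2, 0)) = 0
Stationarity residual: grad f(x) + sum_i lambda_i a_i = (0, 0)
  -> stationarity OK
Primal feasibility (all g_i <= 0): OK
Dual feasibility (all lambda_i >= 0): OK
Complementary slackness (lambda_i * g_i(x) = 0 for all i): OK

Verdict: yes, KKT holds.

yes


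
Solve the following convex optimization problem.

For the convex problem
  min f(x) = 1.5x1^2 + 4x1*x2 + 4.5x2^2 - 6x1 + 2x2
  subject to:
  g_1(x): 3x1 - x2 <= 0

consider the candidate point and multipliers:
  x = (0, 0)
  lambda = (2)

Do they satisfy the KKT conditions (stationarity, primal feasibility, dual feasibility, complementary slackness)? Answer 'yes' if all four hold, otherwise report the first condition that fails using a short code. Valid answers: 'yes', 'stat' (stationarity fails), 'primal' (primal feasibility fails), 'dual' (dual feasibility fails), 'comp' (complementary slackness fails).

Gradient of f: grad f(x) = Q x + c = (-6, 2)
Constraint values g_i(x) = a_i^T x - b_i:
  g_1((0, 0)) = 0
Stationarity residual: grad f(x) + sum_i lambda_i a_i = (0, 0)
  -> stationarity OK
Primal feasibility (all g_i <= 0): OK
Dual feasibility (all lambda_i >= 0): OK
Complementary slackness (lambda_i * g_i(x) = 0 for all i): OK

Verdict: yes, KKT holds.

yes


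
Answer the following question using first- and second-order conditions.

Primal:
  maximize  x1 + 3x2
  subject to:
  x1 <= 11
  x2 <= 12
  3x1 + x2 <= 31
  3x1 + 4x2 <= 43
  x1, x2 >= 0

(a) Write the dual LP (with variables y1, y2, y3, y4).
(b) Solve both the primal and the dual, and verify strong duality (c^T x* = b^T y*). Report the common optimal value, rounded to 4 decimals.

The standard primal-dual pair for 'max c^T x s.t. A x <= b, x >= 0' is:
  Dual:  min b^T y  s.t.  A^T y >= c,  y >= 0.

So the dual LP is:
  minimize  11y1 + 12y2 + 31y3 + 43y4
  subject to:
    y1 + 3y3 + 3y4 >= 1
    y2 + y3 + 4y4 >= 3
    y1, y2, y3, y4 >= 0

Solving the primal: x* = (0, 10.75).
  primal value c^T x* = 32.25.
Solving the dual: y* = (0, 0, 0, 0.75).
  dual value b^T y* = 32.25.
Strong duality: c^T x* = b^T y*. Confirmed.

32.25


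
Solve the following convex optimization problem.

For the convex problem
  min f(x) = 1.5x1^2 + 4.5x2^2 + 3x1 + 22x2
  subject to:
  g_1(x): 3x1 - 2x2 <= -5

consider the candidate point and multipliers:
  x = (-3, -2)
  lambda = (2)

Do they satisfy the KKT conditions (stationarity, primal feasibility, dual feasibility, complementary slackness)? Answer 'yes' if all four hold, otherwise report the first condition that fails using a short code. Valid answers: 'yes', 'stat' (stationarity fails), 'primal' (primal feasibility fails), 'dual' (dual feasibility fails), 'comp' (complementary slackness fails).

Gradient of f: grad f(x) = Q x + c = (-6, 4)
Constraint values g_i(x) = a_i^T x - b_i:
  g_1((-3, -2)) = 0
Stationarity residual: grad f(x) + sum_i lambda_i a_i = (0, 0)
  -> stationarity OK
Primal feasibility (all g_i <= 0): OK
Dual feasibility (all lambda_i >= 0): OK
Complementary slackness (lambda_i * g_i(x) = 0 for all i): OK

Verdict: yes, KKT holds.

yes


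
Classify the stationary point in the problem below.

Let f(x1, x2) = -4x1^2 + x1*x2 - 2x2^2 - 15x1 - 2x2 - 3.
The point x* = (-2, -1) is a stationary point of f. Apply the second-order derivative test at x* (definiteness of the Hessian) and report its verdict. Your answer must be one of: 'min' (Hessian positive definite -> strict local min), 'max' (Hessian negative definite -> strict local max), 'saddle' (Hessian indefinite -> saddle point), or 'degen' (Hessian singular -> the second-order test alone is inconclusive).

Compute the Hessian H = grad^2 f:
  H = [[-8, 1], [1, -4]]
Verify stationarity: grad f(x*) = H x* + g = (0, 0).
Eigenvalues of H: -8.2361, -3.7639.
Both eigenvalues < 0, so H is negative definite -> x* is a strict local max.

max


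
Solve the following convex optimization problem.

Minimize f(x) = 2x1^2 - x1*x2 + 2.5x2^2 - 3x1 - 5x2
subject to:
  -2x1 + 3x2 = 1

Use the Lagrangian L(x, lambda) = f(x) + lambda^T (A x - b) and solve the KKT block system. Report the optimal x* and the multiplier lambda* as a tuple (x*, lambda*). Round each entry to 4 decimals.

Form the Lagrangian:
  L(x, lambda) = (1/2) x^T Q x + c^T x + lambda^T (A x - b)
Stationarity (grad_x L = 0): Q x + c + A^T lambda = 0.
Primal feasibility: A x = b.

This gives the KKT block system:
  [ Q   A^T ] [ x     ]   [-c ]
  [ A    0  ] [ lambda ] = [ b ]

Solving the linear system:
  x*      = (1.1364, 1.0909)
  lambda* = (0.2273)
  f(x*)   = -4.5455

x* = (1.1364, 1.0909), lambda* = (0.2273)


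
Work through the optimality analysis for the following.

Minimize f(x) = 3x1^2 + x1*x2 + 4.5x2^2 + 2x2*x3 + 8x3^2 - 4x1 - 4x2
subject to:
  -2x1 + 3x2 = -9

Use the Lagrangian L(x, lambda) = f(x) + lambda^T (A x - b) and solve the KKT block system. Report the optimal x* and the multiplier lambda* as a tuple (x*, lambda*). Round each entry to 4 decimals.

Form the Lagrangian:
  L(x, lambda) = (1/2) x^T Q x + c^T x + lambda^T (A x - b)
Stationarity (grad_x L = 0): Q x + c + A^T lambda = 0.
Primal feasibility: A x = b.

This gives the KKT block system:
  [ Q   A^T ] [ x     ]   [-c ]
  [ A    0  ] [ lambda ] = [ b ]

Solving the linear system:
  x*      = (2.4208, -1.3861, 0.1733)
  lambda* = (4.5693)
  f(x*)   = 18.4926

x* = (2.4208, -1.3861, 0.1733), lambda* = (4.5693)


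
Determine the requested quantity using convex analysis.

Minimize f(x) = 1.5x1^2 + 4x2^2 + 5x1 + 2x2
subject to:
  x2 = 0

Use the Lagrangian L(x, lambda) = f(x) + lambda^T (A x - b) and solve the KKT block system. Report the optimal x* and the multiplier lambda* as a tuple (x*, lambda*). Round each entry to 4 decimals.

Form the Lagrangian:
  L(x, lambda) = (1/2) x^T Q x + c^T x + lambda^T (A x - b)
Stationarity (grad_x L = 0): Q x + c + A^T lambda = 0.
Primal feasibility: A x = b.

This gives the KKT block system:
  [ Q   A^T ] [ x     ]   [-c ]
  [ A    0  ] [ lambda ] = [ b ]

Solving the linear system:
  x*      = (-1.6667, 0)
  lambda* = (-2)
  f(x*)   = -4.1667

x* = (-1.6667, 0), lambda* = (-2)


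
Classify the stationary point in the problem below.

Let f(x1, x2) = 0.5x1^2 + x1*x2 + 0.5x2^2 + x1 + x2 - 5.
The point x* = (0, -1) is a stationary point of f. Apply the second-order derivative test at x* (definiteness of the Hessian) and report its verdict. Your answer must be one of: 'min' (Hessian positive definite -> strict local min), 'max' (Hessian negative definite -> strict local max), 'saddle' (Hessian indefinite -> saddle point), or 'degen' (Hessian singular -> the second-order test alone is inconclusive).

Compute the Hessian H = grad^2 f:
  H = [[1, 1], [1, 1]]
Verify stationarity: grad f(x*) = H x* + g = (0, 0).
Eigenvalues of H: 0, 2.
H has a zero eigenvalue (singular; positive semidefinite but not definite), so H is neither positive definite, negative definite, nor indefinite. The second-order test alone is inconclusive -> degen.
(Indeed, f is constant along the null direction of H through x*, so x* is not a strict local extremum.)

degen


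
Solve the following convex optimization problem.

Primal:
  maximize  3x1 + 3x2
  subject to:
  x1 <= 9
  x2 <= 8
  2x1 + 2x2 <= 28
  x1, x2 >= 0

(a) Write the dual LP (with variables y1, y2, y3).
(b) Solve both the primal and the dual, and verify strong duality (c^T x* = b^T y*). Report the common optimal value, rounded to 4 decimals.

The standard primal-dual pair for 'max c^T x s.t. A x <= b, x >= 0' is:
  Dual:  min b^T y  s.t.  A^T y >= c,  y >= 0.

So the dual LP is:
  minimize  9y1 + 8y2 + 28y3
  subject to:
    y1 + 2y3 >= 3
    y2 + 2y3 >= 3
    y1, y2, y3 >= 0

Solving the primal: x* = (6, 8).
  primal value c^T x* = 42.
Solving the dual: y* = (0, 0, 1.5).
  dual value b^T y* = 42.
Strong duality: c^T x* = b^T y*. Confirmed.

42


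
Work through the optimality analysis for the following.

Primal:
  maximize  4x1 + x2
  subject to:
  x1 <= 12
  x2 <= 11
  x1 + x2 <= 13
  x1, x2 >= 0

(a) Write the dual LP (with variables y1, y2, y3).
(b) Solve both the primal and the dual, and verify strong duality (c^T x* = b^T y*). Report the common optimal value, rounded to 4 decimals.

The standard primal-dual pair for 'max c^T x s.t. A x <= b, x >= 0' is:
  Dual:  min b^T y  s.t.  A^T y >= c,  y >= 0.

So the dual LP is:
  minimize  12y1 + 11y2 + 13y3
  subject to:
    y1 + y3 >= 4
    y2 + y3 >= 1
    y1, y2, y3 >= 0

Solving the primal: x* = (12, 1).
  primal value c^T x* = 49.
Solving the dual: y* = (3, 0, 1).
  dual value b^T y* = 49.
Strong duality: c^T x* = b^T y*. Confirmed.

49


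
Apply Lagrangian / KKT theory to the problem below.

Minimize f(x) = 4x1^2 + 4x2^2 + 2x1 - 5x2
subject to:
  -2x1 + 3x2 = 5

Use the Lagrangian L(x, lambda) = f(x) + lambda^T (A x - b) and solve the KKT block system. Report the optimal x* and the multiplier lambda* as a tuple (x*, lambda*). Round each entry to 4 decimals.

Form the Lagrangian:
  L(x, lambda) = (1/2) x^T Q x + c^T x + lambda^T (A x - b)
Stationarity (grad_x L = 0): Q x + c + A^T lambda = 0.
Primal feasibility: A x = b.

This gives the KKT block system:
  [ Q   A^T ] [ x     ]   [-c ]
  [ A    0  ] [ lambda ] = [ b ]

Solving the linear system:
  x*      = (-0.6538, 1.2308)
  lambda* = (-1.6154)
  f(x*)   = 0.3077

x* = (-0.6538, 1.2308), lambda* = (-1.6154)


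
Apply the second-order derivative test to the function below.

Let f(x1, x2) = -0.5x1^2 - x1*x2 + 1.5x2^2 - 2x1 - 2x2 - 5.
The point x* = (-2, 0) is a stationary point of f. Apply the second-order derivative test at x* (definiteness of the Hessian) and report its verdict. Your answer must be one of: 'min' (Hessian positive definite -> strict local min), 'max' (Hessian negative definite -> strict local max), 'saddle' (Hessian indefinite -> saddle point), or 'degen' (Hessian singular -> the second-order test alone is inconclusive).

Compute the Hessian H = grad^2 f:
  H = [[-1, -1], [-1, 3]]
Verify stationarity: grad f(x*) = H x* + g = (0, 0).
Eigenvalues of H: -1.2361, 3.2361.
Eigenvalues have mixed signs, so H is indefinite -> x* is a saddle point.

saddle


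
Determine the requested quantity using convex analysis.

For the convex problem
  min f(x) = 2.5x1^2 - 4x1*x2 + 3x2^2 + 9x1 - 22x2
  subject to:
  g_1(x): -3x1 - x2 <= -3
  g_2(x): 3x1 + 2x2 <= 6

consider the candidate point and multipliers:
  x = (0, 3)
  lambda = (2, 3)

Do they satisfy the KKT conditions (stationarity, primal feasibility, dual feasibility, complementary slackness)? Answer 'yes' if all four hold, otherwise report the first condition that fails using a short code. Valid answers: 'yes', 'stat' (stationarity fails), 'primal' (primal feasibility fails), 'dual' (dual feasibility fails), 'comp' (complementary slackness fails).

Gradient of f: grad f(x) = Q x + c = (-3, -4)
Constraint values g_i(x) = a_i^T x - b_i:
  g_1((0, 3)) = 0
  g_2((0, 3)) = 0
Stationarity residual: grad f(x) + sum_i lambda_i a_i = (0, 0)
  -> stationarity OK
Primal feasibility (all g_i <= 0): OK
Dual feasibility (all lambda_i >= 0): OK
Complementary slackness (lambda_i * g_i(x) = 0 for all i): OK

Verdict: yes, KKT holds.

yes


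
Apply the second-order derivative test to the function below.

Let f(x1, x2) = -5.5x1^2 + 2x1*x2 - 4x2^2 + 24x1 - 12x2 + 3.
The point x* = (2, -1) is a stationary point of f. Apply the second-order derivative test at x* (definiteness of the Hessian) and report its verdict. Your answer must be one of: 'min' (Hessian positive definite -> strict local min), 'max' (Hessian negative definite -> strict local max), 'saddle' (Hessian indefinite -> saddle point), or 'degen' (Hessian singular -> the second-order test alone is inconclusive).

Compute the Hessian H = grad^2 f:
  H = [[-11, 2], [2, -8]]
Verify stationarity: grad f(x*) = H x* + g = (0, 0).
Eigenvalues of H: -12, -7.
Both eigenvalues < 0, so H is negative definite -> x* is a strict local max.

max


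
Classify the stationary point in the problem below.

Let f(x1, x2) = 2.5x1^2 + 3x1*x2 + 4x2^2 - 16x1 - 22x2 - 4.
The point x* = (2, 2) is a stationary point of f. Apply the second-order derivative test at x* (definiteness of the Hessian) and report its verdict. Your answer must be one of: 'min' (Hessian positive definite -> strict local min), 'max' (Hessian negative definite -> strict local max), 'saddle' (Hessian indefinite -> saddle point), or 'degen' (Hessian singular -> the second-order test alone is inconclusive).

Compute the Hessian H = grad^2 f:
  H = [[5, 3], [3, 8]]
Verify stationarity: grad f(x*) = H x* + g = (0, 0).
Eigenvalues of H: 3.1459, 9.8541.
Both eigenvalues > 0, so H is positive definite -> x* is a strict local min.

min


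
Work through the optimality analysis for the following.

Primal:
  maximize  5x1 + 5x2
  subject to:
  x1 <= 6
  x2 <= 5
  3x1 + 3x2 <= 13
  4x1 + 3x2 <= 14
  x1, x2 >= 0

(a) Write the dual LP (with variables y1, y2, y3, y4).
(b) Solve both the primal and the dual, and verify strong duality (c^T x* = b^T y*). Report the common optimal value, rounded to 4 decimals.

The standard primal-dual pair for 'max c^T x s.t. A x <= b, x >= 0' is:
  Dual:  min b^T y  s.t.  A^T y >= c,  y >= 0.

So the dual LP is:
  minimize  6y1 + 5y2 + 13y3 + 14y4
  subject to:
    y1 + 3y3 + 4y4 >= 5
    y2 + 3y3 + 3y4 >= 5
    y1, y2, y3, y4 >= 0

Solving the primal: x* = (1, 3.3333).
  primal value c^T x* = 21.6667.
Solving the dual: y* = (0, 0, 1.6667, 0).
  dual value b^T y* = 21.6667.
Strong duality: c^T x* = b^T y*. Confirmed.

21.6667


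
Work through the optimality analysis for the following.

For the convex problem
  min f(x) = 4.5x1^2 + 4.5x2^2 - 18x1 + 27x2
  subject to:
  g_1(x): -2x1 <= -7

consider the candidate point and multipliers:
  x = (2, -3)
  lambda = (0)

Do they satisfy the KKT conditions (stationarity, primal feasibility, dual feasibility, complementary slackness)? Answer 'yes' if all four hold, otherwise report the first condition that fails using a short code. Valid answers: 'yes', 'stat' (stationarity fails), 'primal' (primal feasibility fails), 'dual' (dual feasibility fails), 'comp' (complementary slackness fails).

Gradient of f: grad f(x) = Q x + c = (0, 0)
Constraint values g_i(x) = a_i^T x - b_i:
  g_1((2, -3)) = 3
Stationarity residual: grad f(x) + sum_i lambda_i a_i = (0, 0)
  -> stationarity OK
Primal feasibility (all g_i <= 0): FAILS
Dual feasibility (all lambda_i >= 0): OK
Complementary slackness (lambda_i * g_i(x) = 0 for all i): OK

Verdict: the first failing condition is primal_feasibility -> primal.

primal


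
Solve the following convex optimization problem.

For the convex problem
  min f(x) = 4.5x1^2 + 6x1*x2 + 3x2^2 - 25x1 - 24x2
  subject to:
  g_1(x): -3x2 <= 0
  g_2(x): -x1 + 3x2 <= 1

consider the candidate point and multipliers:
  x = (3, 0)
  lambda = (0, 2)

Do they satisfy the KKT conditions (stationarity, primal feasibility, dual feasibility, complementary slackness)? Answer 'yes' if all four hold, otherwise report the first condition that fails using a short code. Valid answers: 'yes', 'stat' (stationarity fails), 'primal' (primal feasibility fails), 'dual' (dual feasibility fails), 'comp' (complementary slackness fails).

Gradient of f: grad f(x) = Q x + c = (2, -6)
Constraint values g_i(x) = a_i^T x - b_i:
  g_1((3, 0)) = 0
  g_2((3, 0)) = -4
Stationarity residual: grad f(x) + sum_i lambda_i a_i = (0, 0)
  -> stationarity OK
Primal feasibility (all g_i <= 0): OK
Dual feasibility (all lambda_i >= 0): OK
Complementary slackness (lambda_i * g_i(x) = 0 for all i): FAILS

Verdict: the first failing condition is complementary_slackness -> comp.

comp


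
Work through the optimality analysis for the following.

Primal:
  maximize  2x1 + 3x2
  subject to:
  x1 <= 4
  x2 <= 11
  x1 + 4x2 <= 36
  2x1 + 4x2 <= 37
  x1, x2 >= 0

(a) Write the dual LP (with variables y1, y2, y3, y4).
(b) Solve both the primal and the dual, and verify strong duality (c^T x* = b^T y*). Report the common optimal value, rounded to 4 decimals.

The standard primal-dual pair for 'max c^T x s.t. A x <= b, x >= 0' is:
  Dual:  min b^T y  s.t.  A^T y >= c,  y >= 0.

So the dual LP is:
  minimize  4y1 + 11y2 + 36y3 + 37y4
  subject to:
    y1 + y3 + 2y4 >= 2
    y2 + 4y3 + 4y4 >= 3
    y1, y2, y3, y4 >= 0

Solving the primal: x* = (4, 7.25).
  primal value c^T x* = 29.75.
Solving the dual: y* = (0.5, 0, 0, 0.75).
  dual value b^T y* = 29.75.
Strong duality: c^T x* = b^T y*. Confirmed.

29.75


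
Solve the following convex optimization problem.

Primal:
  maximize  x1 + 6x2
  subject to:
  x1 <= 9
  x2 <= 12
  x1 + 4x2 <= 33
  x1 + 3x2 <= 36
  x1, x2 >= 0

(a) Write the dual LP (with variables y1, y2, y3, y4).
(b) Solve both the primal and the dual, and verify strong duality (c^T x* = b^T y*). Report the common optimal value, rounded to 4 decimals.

The standard primal-dual pair for 'max c^T x s.t. A x <= b, x >= 0' is:
  Dual:  min b^T y  s.t.  A^T y >= c,  y >= 0.

So the dual LP is:
  minimize  9y1 + 12y2 + 33y3 + 36y4
  subject to:
    y1 + y3 + y4 >= 1
    y2 + 4y3 + 3y4 >= 6
    y1, y2, y3, y4 >= 0

Solving the primal: x* = (0, 8.25).
  primal value c^T x* = 49.5.
Solving the dual: y* = (0, 0, 1.5, 0).
  dual value b^T y* = 49.5.
Strong duality: c^T x* = b^T y*. Confirmed.

49.5


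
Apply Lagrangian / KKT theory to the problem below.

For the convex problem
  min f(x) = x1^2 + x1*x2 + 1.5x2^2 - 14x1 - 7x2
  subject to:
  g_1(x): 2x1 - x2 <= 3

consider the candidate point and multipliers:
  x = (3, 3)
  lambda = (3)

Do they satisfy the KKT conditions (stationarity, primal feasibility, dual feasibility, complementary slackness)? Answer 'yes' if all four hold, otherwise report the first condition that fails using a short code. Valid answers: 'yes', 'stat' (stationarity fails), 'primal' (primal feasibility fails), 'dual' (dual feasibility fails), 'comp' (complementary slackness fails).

Gradient of f: grad f(x) = Q x + c = (-5, 5)
Constraint values g_i(x) = a_i^T x - b_i:
  g_1((3, 3)) = 0
Stationarity residual: grad f(x) + sum_i lambda_i a_i = (1, 2)
  -> stationarity FAILS
Primal feasibility (all g_i <= 0): OK
Dual feasibility (all lambda_i >= 0): OK
Complementary slackness (lambda_i * g_i(x) = 0 for all i): OK

Verdict: the first failing condition is stationarity -> stat.

stat


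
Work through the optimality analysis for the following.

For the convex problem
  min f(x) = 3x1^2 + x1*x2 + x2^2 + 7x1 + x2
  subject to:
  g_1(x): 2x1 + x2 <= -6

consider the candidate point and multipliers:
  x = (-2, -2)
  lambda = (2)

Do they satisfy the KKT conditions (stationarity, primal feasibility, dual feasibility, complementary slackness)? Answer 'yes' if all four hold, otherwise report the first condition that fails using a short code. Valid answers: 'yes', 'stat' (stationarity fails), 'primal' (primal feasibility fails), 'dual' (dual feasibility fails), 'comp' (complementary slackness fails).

Gradient of f: grad f(x) = Q x + c = (-7, -5)
Constraint values g_i(x) = a_i^T x - b_i:
  g_1((-2, -2)) = 0
Stationarity residual: grad f(x) + sum_i lambda_i a_i = (-3, -3)
  -> stationarity FAILS
Primal feasibility (all g_i <= 0): OK
Dual feasibility (all lambda_i >= 0): OK
Complementary slackness (lambda_i * g_i(x) = 0 for all i): OK

Verdict: the first failing condition is stationarity -> stat.

stat


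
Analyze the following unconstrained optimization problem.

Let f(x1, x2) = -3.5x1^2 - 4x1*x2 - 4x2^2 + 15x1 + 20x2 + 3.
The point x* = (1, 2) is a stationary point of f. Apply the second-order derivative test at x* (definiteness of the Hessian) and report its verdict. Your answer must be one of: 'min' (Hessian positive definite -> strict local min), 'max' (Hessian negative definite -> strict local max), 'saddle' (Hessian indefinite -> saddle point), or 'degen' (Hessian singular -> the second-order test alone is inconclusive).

Compute the Hessian H = grad^2 f:
  H = [[-7, -4], [-4, -8]]
Verify stationarity: grad f(x*) = H x* + g = (0, 0).
Eigenvalues of H: -11.5311, -3.4689.
Both eigenvalues < 0, so H is negative definite -> x* is a strict local max.

max


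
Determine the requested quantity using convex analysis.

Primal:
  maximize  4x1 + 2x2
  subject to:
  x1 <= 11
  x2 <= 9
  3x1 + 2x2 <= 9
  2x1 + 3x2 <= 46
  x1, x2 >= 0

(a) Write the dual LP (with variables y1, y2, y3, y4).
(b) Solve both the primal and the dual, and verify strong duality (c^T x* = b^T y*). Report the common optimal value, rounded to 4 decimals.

The standard primal-dual pair for 'max c^T x s.t. A x <= b, x >= 0' is:
  Dual:  min b^T y  s.t.  A^T y >= c,  y >= 0.

So the dual LP is:
  minimize  11y1 + 9y2 + 9y3 + 46y4
  subject to:
    y1 + 3y3 + 2y4 >= 4
    y2 + 2y3 + 3y4 >= 2
    y1, y2, y3, y4 >= 0

Solving the primal: x* = (3, 0).
  primal value c^T x* = 12.
Solving the dual: y* = (0, 0, 1.3333, 0).
  dual value b^T y* = 12.
Strong duality: c^T x* = b^T y*. Confirmed.

12


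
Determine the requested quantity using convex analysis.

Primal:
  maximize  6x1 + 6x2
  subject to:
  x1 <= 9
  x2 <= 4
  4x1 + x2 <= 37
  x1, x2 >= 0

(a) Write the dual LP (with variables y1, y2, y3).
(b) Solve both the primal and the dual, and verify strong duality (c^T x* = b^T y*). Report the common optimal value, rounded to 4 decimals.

The standard primal-dual pair for 'max c^T x s.t. A x <= b, x >= 0' is:
  Dual:  min b^T y  s.t.  A^T y >= c,  y >= 0.

So the dual LP is:
  minimize  9y1 + 4y2 + 37y3
  subject to:
    y1 + 4y3 >= 6
    y2 + y3 >= 6
    y1, y2, y3 >= 0

Solving the primal: x* = (8.25, 4).
  primal value c^T x* = 73.5.
Solving the dual: y* = (0, 4.5, 1.5).
  dual value b^T y* = 73.5.
Strong duality: c^T x* = b^T y*. Confirmed.

73.5


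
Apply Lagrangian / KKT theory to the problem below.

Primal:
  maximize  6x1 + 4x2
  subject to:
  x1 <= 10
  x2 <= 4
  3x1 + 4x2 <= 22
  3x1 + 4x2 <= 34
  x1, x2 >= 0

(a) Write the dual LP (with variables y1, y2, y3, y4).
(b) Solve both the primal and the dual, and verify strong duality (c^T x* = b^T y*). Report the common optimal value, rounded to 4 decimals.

The standard primal-dual pair for 'max c^T x s.t. A x <= b, x >= 0' is:
  Dual:  min b^T y  s.t.  A^T y >= c,  y >= 0.

So the dual LP is:
  minimize  10y1 + 4y2 + 22y3 + 34y4
  subject to:
    y1 + 3y3 + 3y4 >= 6
    y2 + 4y3 + 4y4 >= 4
    y1, y2, y3, y4 >= 0

Solving the primal: x* = (7.3333, 0).
  primal value c^T x* = 44.
Solving the dual: y* = (0, 0, 2, 0).
  dual value b^T y* = 44.
Strong duality: c^T x* = b^T y*. Confirmed.

44


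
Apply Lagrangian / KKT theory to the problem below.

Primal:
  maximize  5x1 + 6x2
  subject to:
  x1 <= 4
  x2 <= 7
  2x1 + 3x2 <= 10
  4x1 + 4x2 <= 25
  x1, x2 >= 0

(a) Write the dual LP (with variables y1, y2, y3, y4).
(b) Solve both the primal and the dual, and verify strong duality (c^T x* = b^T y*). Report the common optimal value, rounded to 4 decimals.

The standard primal-dual pair for 'max c^T x s.t. A x <= b, x >= 0' is:
  Dual:  min b^T y  s.t.  A^T y >= c,  y >= 0.

So the dual LP is:
  minimize  4y1 + 7y2 + 10y3 + 25y4
  subject to:
    y1 + 2y3 + 4y4 >= 5
    y2 + 3y3 + 4y4 >= 6
    y1, y2, y3, y4 >= 0

Solving the primal: x* = (4, 0.6667).
  primal value c^T x* = 24.
Solving the dual: y* = (1, 0, 2, 0).
  dual value b^T y* = 24.
Strong duality: c^T x* = b^T y*. Confirmed.

24


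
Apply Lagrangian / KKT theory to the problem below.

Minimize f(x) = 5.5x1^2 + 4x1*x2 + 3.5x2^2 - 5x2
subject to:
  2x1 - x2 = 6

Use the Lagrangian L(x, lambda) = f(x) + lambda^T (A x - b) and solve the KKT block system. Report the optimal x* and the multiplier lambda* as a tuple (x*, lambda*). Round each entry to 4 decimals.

Form the Lagrangian:
  L(x, lambda) = (1/2) x^T Q x + c^T x + lambda^T (A x - b)
Stationarity (grad_x L = 0): Q x + c + A^T lambda = 0.
Primal feasibility: A x = b.

This gives the KKT block system:
  [ Q   A^T ] [ x     ]   [-c ]
  [ A    0  ] [ lambda ] = [ b ]

Solving the linear system:
  x*      = (2.1455, -1.7091)
  lambda* = (-8.3818)
  f(x*)   = 29.4182

x* = (2.1455, -1.7091), lambda* = (-8.3818)


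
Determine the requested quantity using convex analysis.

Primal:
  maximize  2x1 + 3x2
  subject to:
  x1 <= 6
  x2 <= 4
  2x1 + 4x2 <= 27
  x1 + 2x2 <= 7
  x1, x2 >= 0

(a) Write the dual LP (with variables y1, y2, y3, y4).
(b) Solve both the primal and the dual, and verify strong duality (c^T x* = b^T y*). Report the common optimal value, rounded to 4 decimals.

The standard primal-dual pair for 'max c^T x s.t. A x <= b, x >= 0' is:
  Dual:  min b^T y  s.t.  A^T y >= c,  y >= 0.

So the dual LP is:
  minimize  6y1 + 4y2 + 27y3 + 7y4
  subject to:
    y1 + 2y3 + y4 >= 2
    y2 + 4y3 + 2y4 >= 3
    y1, y2, y3, y4 >= 0

Solving the primal: x* = (6, 0.5).
  primal value c^T x* = 13.5.
Solving the dual: y* = (0.5, 0, 0, 1.5).
  dual value b^T y* = 13.5.
Strong duality: c^T x* = b^T y*. Confirmed.

13.5


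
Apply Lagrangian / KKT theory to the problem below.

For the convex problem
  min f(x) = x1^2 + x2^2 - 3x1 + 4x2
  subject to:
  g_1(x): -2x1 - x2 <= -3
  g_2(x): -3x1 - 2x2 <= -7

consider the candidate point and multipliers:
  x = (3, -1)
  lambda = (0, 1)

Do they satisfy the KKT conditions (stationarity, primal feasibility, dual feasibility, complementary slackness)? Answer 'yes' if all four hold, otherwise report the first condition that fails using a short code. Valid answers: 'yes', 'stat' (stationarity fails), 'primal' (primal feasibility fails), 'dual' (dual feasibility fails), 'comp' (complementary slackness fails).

Gradient of f: grad f(x) = Q x + c = (3, 2)
Constraint values g_i(x) = a_i^T x - b_i:
  g_1((3, -1)) = -2
  g_2((3, -1)) = 0
Stationarity residual: grad f(x) + sum_i lambda_i a_i = (0, 0)
  -> stationarity OK
Primal feasibility (all g_i <= 0): OK
Dual feasibility (all lambda_i >= 0): OK
Complementary slackness (lambda_i * g_i(x) = 0 for all i): OK

Verdict: yes, KKT holds.

yes


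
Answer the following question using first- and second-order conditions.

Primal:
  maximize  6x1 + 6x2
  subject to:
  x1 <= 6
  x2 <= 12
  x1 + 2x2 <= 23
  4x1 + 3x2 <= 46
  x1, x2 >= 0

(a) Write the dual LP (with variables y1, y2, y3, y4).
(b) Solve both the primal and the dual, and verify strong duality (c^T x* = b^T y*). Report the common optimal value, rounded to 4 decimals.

The standard primal-dual pair for 'max c^T x s.t. A x <= b, x >= 0' is:
  Dual:  min b^T y  s.t.  A^T y >= c,  y >= 0.

So the dual LP is:
  minimize  6y1 + 12y2 + 23y3 + 46y4
  subject to:
    y1 + y3 + 4y4 >= 6
    y2 + 2y3 + 3y4 >= 6
    y1, y2, y3, y4 >= 0

Solving the primal: x* = (4.6, 9.2).
  primal value c^T x* = 82.8.
Solving the dual: y* = (0, 0, 1.2, 1.2).
  dual value b^T y* = 82.8.
Strong duality: c^T x* = b^T y*. Confirmed.

82.8


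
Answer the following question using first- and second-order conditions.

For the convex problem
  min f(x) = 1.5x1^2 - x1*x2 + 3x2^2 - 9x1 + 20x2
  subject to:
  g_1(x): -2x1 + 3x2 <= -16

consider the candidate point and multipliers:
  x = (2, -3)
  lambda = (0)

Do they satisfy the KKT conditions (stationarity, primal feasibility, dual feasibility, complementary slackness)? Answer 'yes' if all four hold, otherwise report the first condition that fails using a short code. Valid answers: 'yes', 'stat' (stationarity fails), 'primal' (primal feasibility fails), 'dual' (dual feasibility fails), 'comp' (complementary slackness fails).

Gradient of f: grad f(x) = Q x + c = (0, 0)
Constraint values g_i(x) = a_i^T x - b_i:
  g_1((2, -3)) = 3
Stationarity residual: grad f(x) + sum_i lambda_i a_i = (0, 0)
  -> stationarity OK
Primal feasibility (all g_i <= 0): FAILS
Dual feasibility (all lambda_i >= 0): OK
Complementary slackness (lambda_i * g_i(x) = 0 for all i): OK

Verdict: the first failing condition is primal_feasibility -> primal.

primal


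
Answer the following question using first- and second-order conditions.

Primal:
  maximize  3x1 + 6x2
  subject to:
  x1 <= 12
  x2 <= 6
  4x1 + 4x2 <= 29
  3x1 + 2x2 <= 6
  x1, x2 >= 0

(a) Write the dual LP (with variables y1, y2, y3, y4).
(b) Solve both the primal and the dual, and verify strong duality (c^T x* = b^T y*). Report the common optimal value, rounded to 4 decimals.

The standard primal-dual pair for 'max c^T x s.t. A x <= b, x >= 0' is:
  Dual:  min b^T y  s.t.  A^T y >= c,  y >= 0.

So the dual LP is:
  minimize  12y1 + 6y2 + 29y3 + 6y4
  subject to:
    y1 + 4y3 + 3y4 >= 3
    y2 + 4y3 + 2y4 >= 6
    y1, y2, y3, y4 >= 0

Solving the primal: x* = (0, 3).
  primal value c^T x* = 18.
Solving the dual: y* = (0, 0, 0, 3).
  dual value b^T y* = 18.
Strong duality: c^T x* = b^T y*. Confirmed.

18


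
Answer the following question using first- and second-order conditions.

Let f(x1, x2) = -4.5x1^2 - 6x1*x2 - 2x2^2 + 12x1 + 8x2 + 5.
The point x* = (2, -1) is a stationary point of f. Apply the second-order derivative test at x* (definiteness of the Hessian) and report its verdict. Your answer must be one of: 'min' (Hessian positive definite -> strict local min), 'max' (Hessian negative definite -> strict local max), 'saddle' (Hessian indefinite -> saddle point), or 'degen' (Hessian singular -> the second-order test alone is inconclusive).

Compute the Hessian H = grad^2 f:
  H = [[-9, -6], [-6, -4]]
Verify stationarity: grad f(x*) = H x* + g = (0, 0).
Eigenvalues of H: -13, 0.
H has a zero eigenvalue (singular; negative semidefinite but not definite), so H is neither positive definite, negative definite, nor indefinite. The second-order test alone is inconclusive -> degen.
(Indeed, f is constant along the null direction of H through x*, so x* is not a strict local extremum.)

degen


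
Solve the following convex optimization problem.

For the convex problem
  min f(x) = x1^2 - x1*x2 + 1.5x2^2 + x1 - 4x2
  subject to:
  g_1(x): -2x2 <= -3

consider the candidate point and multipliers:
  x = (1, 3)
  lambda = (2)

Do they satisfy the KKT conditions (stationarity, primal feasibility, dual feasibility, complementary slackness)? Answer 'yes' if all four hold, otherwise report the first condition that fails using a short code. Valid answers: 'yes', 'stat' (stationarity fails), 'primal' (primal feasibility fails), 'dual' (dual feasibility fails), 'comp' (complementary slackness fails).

Gradient of f: grad f(x) = Q x + c = (0, 4)
Constraint values g_i(x) = a_i^T x - b_i:
  g_1((1, 3)) = -3
Stationarity residual: grad f(x) + sum_i lambda_i a_i = (0, 0)
  -> stationarity OK
Primal feasibility (all g_i <= 0): OK
Dual feasibility (all lambda_i >= 0): OK
Complementary slackness (lambda_i * g_i(x) = 0 for all i): FAILS

Verdict: the first failing condition is complementary_slackness -> comp.

comp


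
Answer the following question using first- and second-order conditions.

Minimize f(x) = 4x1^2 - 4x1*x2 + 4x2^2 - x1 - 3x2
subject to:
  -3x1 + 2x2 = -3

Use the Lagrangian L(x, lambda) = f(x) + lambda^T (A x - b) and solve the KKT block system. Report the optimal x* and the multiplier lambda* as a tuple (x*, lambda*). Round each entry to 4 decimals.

Form the Lagrangian:
  L(x, lambda) = (1/2) x^T Q x + c^T x + lambda^T (A x - b)
Stationarity (grad_x L = 0): Q x + c + A^T lambda = 0.
Primal feasibility: A x = b.

This gives the KKT block system:
  [ Q   A^T ] [ x     ]   [-c ]
  [ A    0  ] [ lambda ] = [ b ]

Solving the linear system:
  x*      = (1.25, 0.375)
  lambda* = (2.5)
  f(x*)   = 2.5625

x* = (1.25, 0.375), lambda* = (2.5)


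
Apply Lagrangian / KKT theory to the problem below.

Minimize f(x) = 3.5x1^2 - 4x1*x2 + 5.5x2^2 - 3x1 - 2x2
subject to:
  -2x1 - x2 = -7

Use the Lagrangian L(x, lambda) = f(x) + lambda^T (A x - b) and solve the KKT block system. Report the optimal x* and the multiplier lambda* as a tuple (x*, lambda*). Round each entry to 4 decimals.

Form the Lagrangian:
  L(x, lambda) = (1/2) x^T Q x + c^T x + lambda^T (A x - b)
Stationarity (grad_x L = 0): Q x + c + A^T lambda = 0.
Primal feasibility: A x = b.

This gives the KKT block system:
  [ Q   A^T ] [ x     ]   [-c ]
  [ A    0  ] [ lambda ] = [ b ]

Solving the linear system:
  x*      = (2.7015, 1.597)
  lambda* = (4.7612)
  f(x*)   = 11.0149

x* = (2.7015, 1.597), lambda* = (4.7612)


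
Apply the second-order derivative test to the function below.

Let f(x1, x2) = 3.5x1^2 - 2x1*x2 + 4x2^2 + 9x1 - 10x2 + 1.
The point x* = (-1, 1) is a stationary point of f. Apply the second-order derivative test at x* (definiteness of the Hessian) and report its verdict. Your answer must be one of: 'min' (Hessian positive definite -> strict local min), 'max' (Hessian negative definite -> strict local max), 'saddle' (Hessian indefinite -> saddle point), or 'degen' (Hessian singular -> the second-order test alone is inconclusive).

Compute the Hessian H = grad^2 f:
  H = [[7, -2], [-2, 8]]
Verify stationarity: grad f(x*) = H x* + g = (0, 0).
Eigenvalues of H: 5.4384, 9.5616.
Both eigenvalues > 0, so H is positive definite -> x* is a strict local min.

min


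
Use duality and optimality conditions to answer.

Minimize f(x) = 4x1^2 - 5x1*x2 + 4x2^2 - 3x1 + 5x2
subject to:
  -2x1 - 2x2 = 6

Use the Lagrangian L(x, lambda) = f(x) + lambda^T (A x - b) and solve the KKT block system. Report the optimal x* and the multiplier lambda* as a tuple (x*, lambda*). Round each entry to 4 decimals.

Form the Lagrangian:
  L(x, lambda) = (1/2) x^T Q x + c^T x + lambda^T (A x - b)
Stationarity (grad_x L = 0): Q x + c + A^T lambda = 0.
Primal feasibility: A x = b.

This gives the KKT block system:
  [ Q   A^T ] [ x     ]   [-c ]
  [ A    0  ] [ lambda ] = [ b ]

Solving the linear system:
  x*      = (-1.1923, -1.8077)
  lambda* = (-1.75)
  f(x*)   = 2.5192

x* = (-1.1923, -1.8077), lambda* = (-1.75)


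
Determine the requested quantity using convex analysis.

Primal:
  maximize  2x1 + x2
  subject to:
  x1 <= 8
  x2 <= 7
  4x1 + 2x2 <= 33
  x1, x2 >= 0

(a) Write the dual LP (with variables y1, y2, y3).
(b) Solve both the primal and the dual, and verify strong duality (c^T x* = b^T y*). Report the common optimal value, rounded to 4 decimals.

The standard primal-dual pair for 'max c^T x s.t. A x <= b, x >= 0' is:
  Dual:  min b^T y  s.t.  A^T y >= c,  y >= 0.

So the dual LP is:
  minimize  8y1 + 7y2 + 33y3
  subject to:
    y1 + 4y3 >= 2
    y2 + 2y3 >= 1
    y1, y2, y3 >= 0

Solving the primal: x* = (4.75, 7).
  primal value c^T x* = 16.5.
Solving the dual: y* = (0, 0, 0.5).
  dual value b^T y* = 16.5.
Strong duality: c^T x* = b^T y*. Confirmed.

16.5


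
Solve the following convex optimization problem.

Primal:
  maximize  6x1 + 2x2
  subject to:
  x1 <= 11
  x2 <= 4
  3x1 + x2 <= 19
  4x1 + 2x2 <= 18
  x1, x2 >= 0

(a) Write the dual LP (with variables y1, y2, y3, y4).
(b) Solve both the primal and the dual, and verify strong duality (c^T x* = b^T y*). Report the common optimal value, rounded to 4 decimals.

The standard primal-dual pair for 'max c^T x s.t. A x <= b, x >= 0' is:
  Dual:  min b^T y  s.t.  A^T y >= c,  y >= 0.

So the dual LP is:
  minimize  11y1 + 4y2 + 19y3 + 18y4
  subject to:
    y1 + 3y3 + 4y4 >= 6
    y2 + y3 + 2y4 >= 2
    y1, y2, y3, y4 >= 0

Solving the primal: x* = (4.5, 0).
  primal value c^T x* = 27.
Solving the dual: y* = (0, 0, 0, 1.5).
  dual value b^T y* = 27.
Strong duality: c^T x* = b^T y*. Confirmed.

27


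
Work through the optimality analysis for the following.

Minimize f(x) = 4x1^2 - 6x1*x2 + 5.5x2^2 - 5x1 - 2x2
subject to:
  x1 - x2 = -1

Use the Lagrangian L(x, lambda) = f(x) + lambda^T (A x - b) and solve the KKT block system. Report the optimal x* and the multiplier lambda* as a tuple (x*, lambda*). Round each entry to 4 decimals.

Form the Lagrangian:
  L(x, lambda) = (1/2) x^T Q x + c^T x + lambda^T (A x - b)
Stationarity (grad_x L = 0): Q x + c + A^T lambda = 0.
Primal feasibility: A x = b.

This gives the KKT block system:
  [ Q   A^T ] [ x     ]   [-c ]
  [ A    0  ] [ lambda ] = [ b ]

Solving the linear system:
  x*      = (0.2857, 1.2857)
  lambda* = (10.4286)
  f(x*)   = 3.2143

x* = (0.2857, 1.2857), lambda* = (10.4286)


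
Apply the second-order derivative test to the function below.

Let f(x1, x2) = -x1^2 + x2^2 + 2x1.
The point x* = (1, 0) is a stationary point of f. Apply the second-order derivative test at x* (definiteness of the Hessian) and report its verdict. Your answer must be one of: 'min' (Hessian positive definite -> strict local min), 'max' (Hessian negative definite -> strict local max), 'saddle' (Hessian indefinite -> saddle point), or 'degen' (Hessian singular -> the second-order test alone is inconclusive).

Compute the Hessian H = grad^2 f:
  H = [[-2, 0], [0, 2]]
Verify stationarity: grad f(x*) = H x* + g = (0, 0).
Eigenvalues of H: -2, 2.
Eigenvalues have mixed signs, so H is indefinite -> x* is a saddle point.

saddle


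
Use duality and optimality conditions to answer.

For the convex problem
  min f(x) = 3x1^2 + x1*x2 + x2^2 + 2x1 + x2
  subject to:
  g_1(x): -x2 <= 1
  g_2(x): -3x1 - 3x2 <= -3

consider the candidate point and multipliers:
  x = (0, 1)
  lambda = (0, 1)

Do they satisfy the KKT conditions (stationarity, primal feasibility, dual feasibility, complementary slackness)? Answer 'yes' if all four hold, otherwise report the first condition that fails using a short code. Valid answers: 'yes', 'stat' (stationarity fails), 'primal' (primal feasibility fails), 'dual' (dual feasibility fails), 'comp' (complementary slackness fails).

Gradient of f: grad f(x) = Q x + c = (3, 3)
Constraint values g_i(x) = a_i^T x - b_i:
  g_1((0, 1)) = -2
  g_2((0, 1)) = 0
Stationarity residual: grad f(x) + sum_i lambda_i a_i = (0, 0)
  -> stationarity OK
Primal feasibility (all g_i <= 0): OK
Dual feasibility (all lambda_i >= 0): OK
Complementary slackness (lambda_i * g_i(x) = 0 for all i): OK

Verdict: yes, KKT holds.

yes
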